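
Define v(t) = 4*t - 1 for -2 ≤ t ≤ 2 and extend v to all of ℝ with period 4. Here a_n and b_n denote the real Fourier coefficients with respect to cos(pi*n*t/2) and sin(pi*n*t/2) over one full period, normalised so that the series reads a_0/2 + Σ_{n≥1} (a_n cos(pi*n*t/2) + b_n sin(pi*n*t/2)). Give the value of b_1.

16/pi

b_1 = 1/2 ∫_{-2}^{2} v(t) sin(pi*t/2) dt.
Integrating by parts (boundary term plus one more integral), an antiderivative of (4*t - 1) sin(pi*t/2) is -8*t*cos(pi*t/2)/pi + 16*sin(pi*t/2)/pi**2 + 2*cos(pi*t/2)/pi; evaluating from -2 to 2: ∫_{-2}^{2} (4*t - 1) sin(pi*t/2) dt = (14/pi) - (-18/pi) = 32/pi.
Hence b_1 = (1/2)·(32/pi) = 16/pi.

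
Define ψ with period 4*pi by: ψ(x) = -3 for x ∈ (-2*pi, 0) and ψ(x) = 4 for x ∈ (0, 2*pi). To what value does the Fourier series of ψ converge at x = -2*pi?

At x = -2*pi the one-sided limits are ψ(-2*pi^-) = 4 and ψ(-2*pi^+) = -3.
By Dirichlet's theorem the series converges to their average, [(4) + (-3)]/2 = 1/2.

1/2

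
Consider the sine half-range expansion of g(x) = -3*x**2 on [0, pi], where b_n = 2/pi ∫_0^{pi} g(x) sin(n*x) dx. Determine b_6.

b_6 = 2/pi ∫_0^{pi} (-3*x**2) sin(6*x) dx.
Integrating by parts twice (tabular method), an antiderivative of (-3*x**2) sin(6*x) is x**2*cos(6*x)/2 - x*sin(6*x)/6 - cos(6*x)/36; evaluating from 0 to pi: ∫_{0}^{pi} (-3*x**2) sin(6*x) dx = (-1/36 + pi**2/2) - (-1/36) = pi**2/2.
Hence b_6 = (2/pi)·(pi**2/2) = pi.

pi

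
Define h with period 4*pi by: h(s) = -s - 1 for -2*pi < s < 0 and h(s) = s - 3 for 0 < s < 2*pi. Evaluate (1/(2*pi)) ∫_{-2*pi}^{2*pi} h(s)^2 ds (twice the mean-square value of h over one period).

(1/(2*pi)) ∫_{-2*pi}^{2*pi} h(s)^2 ds = (1/(2*pi)) · (4*pi*(-12*pi + 15 + 4*pi**2)/3) = -8*pi + 10 + 8*pi**2/3.

-8*pi + 10 + 8*pi**2/3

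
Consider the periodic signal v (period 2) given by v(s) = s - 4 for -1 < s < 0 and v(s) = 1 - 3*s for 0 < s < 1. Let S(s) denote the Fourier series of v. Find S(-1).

At s = -1 the one-sided limits are v(-1^-) = -2 and v(-1^+) = -5.
By Dirichlet's theorem the series converges to their average, [(-2) + (-5)]/2 = -7/2.

-7/2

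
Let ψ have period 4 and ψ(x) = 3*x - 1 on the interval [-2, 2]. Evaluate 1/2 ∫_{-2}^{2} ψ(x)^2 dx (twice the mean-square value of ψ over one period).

1/2 ∫_{-2}^{2} ψ(x)^2 dx = 1/2 · (52) = 26.

26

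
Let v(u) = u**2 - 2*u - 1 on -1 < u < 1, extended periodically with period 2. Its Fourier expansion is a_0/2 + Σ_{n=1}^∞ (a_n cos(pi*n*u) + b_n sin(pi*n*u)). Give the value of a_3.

a_3 = ∫_{-1}^{1} v(u) cos(3*pi*u) du.
Integrating by parts twice (tabular method), an antiderivative of (u**2 - 2*u - 1) cos(3*pi*u) is u**2*sin(3*pi*u)/(3*pi) - 2*u*sin(3*pi*u)/(3*pi) + 2*u*cos(3*pi*u)/(9*pi**2) - sin(3*pi*u)/(3*pi) - 2*sin(3*pi*u)/(27*pi**3) - 2*cos(3*pi*u)/(9*pi**2); evaluating from -1 to 1: ∫_{-1}^{1} (u**2 - 2*u - 1) cos(3*pi*u) du = (0) - (4/(9*pi**2)) = -4/(9*pi**2).
Hence a_3 = -4/(9*pi**2).

-4/(9*pi**2)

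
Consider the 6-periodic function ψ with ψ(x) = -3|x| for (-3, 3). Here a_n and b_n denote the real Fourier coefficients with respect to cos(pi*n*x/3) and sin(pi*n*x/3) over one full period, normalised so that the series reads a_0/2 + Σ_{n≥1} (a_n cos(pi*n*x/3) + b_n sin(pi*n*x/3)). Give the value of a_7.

a_7 = 1/3 ∫_{-3}^{3} ψ(x) cos(7*pi*x/3) dx.
ψ is even and cos(7*pi*x/3) is even, so the integrand is even and a_7 = 2/3 ∫_0^{3} ψ(x) cos(7*pi*x/3) dx.
Integrating by parts (boundary term plus one more integral), an antiderivative of (-3*x) cos(7*pi*x/3) is -9*x*sin(7*pi*x/3)/(7*pi) - 27*cos(7*pi*x/3)/(49*pi**2); evaluating from 0 to 3: ∫_{0}^{3} (-3*x) cos(7*pi*x/3) dx = (27/(49*pi**2)) - (-27/(49*pi**2)) = 54/(49*pi**2).
Hence a_7 = (2/3)·(54/(49*pi**2)) = 36/(49*pi**2).

36/(49*pi**2)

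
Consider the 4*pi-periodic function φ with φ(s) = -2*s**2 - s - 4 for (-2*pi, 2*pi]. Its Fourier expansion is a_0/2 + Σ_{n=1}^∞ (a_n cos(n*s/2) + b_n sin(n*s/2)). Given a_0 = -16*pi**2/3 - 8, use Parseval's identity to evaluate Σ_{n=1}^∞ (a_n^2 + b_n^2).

Parseval: a_0^2/2 + Σ_{n≥1} (a_n^2+b_n^2) = (1/(2*pi)) ∫_{-2*pi}^{2*pi} φ(s)^2 ds = 32 + 136*pi**2/3 + 128*pi**4/5.
Subtract a_0^2/2 = 32*(3 + 2*pi**2)**2/9: Σ (a_n^2+b_n^2) = 8*pi**2*(15 + 64*pi**2)/45.

8*pi**2*(15 + 64*pi**2)/45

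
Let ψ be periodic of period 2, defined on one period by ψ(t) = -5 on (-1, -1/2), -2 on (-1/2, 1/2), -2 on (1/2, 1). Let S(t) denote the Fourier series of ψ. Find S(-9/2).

-7/2

t = -9/2 differs from t = -1/2 by -2 full period(s), and the series is 2-periodic.
At t = -1/2 the one-sided limits are ψ(-1/2^-) = -5 and ψ(-1/2^+) = -2.
By Dirichlet's theorem the series converges to their average, [(-5) + (-2)]/2 = -7/2.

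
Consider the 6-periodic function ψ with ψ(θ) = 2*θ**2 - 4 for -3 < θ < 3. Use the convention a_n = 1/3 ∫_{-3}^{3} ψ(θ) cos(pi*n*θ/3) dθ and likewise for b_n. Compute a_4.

a_4 = 1/3 ∫_{-3}^{3} ψ(θ) cos(4*pi*θ/3) dθ.
ψ is even and cos(4*pi*θ/3) is even, so the integrand is even and a_4 = 2/3 ∫_0^{3} ψ(θ) cos(4*pi*θ/3) dθ.
Integrating by parts twice (tabular method), an antiderivative of (2*θ**2 - 4) cos(4*pi*θ/3) is 3*θ**2*sin(4*pi*θ/3)/(2*pi) + 9*θ*cos(4*pi*θ/3)/(4*pi**2) - 3*sin(4*pi*θ/3)/pi - 27*sin(4*pi*θ/3)/(16*pi**3); evaluating from 0 to 3: ∫_{0}^{3} (2*θ**2 - 4) cos(4*pi*θ/3) dθ = (27/(4*pi**2)) - (0) = 27/(4*pi**2).
Hence a_4 = (2/3)·(27/(4*pi**2)) = 9/(2*pi**2).

9/(2*pi**2)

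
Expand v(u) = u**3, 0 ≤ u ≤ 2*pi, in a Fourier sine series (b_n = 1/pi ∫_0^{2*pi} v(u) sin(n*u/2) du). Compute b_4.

b_4 = 1/pi ∫_0^{2*pi} (u**3) sin(2*u) du.
Integrating by parts three times (tabular method), an antiderivative of (u**3) sin(2*u) is -u**3*cos(2*u)/2 + 3*u**2*sin(2*u)/4 + 3*u*cos(2*u)/4 - 3*sin(2*u)/8; evaluating from 0 to 2*pi: ∫_{0}^{2*pi} (u**3) sin(2*u) du = (pi*(3 - 8*pi**2)/2) - (0) = pi*(3 - 8*pi**2)/2.
Hence b_4 = (1/pi)·(pi*(3 - 8*pi**2)/2) = 3/2 - 4*pi**2.

3/2 - 4*pi**2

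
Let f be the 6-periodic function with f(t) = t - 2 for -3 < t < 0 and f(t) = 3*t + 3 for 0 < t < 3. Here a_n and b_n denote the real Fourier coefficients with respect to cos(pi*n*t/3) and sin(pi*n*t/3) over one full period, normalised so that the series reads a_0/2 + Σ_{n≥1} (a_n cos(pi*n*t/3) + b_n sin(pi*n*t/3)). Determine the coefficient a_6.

a_6 = 1/3 ∫_{-3}^{3} f(t) cos(2*pi*t) dt.
Split the integral at the breakpoints.
Integrating by parts (boundary term plus one more integral), an antiderivative of (t - 2) cos(2*pi*t) is t*sin(2*pi*t)/(2*pi) - sin(2*pi*t)/pi + cos(2*pi*t)/(4*pi**2); evaluating from -3 to 0: ∫_{-3}^{0} (t - 2) cos(2*pi*t) dt = (1/(4*pi**2)) - (1/(4*pi**2)) = 0.
Integrating by parts (boundary term plus one more integral), an antiderivative of (3*t + 3) cos(2*pi*t) is 3*t*sin(2*pi*t)/(2*pi) + 3*sin(2*pi*t)/(2*pi) + 3*cos(2*pi*t)/(4*pi**2); evaluating from 0 to 3: ∫_{0}^{3} (3*t + 3) cos(2*pi*t) dt = (3/(4*pi**2)) - (3/(4*pi**2)) = 0.
Summing the pieces and multiplying by (1/3) gives a_6 = 0.

0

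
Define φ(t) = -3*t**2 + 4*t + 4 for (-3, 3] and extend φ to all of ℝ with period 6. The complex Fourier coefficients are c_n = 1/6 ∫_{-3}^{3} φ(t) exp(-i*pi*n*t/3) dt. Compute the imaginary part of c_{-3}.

Since φ is real-valued, Im(c_{-3}) = -1/6 ∫_{-3}^{3} φ(t) sin(-pi*t) dt = b_{3}/2.
Integrating by parts twice (tabular method), an antiderivative of (-3*t**2 + 4*t + 4) sin(-pi*t) is -3*t**2*cos(pi*t)/pi + 6*t*sin(pi*t)/pi**2 + 4*t*cos(pi*t)/pi - 4*sin(pi*t)/pi**2 + 6*cos(pi*t)/pi**3 + 4*cos(pi*t)/pi; evaluating from -3 to 3: ∫_{-3}^{3} (-3*t**2 + 4*t + 4) sin(-pi*t) dt = (-6/pi**3 + 11/pi) - (-6/pi**3 + 35/pi) = -24/pi.
Hence Im(c_{-3}) = (-1/6)·(-24/pi) = 4/pi.

4/pi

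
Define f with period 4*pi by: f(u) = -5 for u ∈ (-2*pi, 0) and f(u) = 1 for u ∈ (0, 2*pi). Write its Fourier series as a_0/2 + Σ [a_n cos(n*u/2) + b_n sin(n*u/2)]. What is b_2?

b_2 = (1/(2*pi)) ∫_{-2*pi}^{2*pi} f(u) sin(u) du.
Split the integral at the breakpoints.
Directly, an antiderivative of (-5) sin(u) is 5*cos(u); evaluating from -2*pi to 0: ∫_{-2*pi}^{0} (-5) sin(u) du = (5) - (5) = 0.
Directly, an antiderivative of (1) sin(u) is -cos(u); evaluating from 0 to 2*pi: ∫_{0}^{2*pi} (1) sin(u) du = (-1) - (-1) = 0.
Summing the pieces and multiplying by (1/(2*pi)) gives b_2 = 0.

0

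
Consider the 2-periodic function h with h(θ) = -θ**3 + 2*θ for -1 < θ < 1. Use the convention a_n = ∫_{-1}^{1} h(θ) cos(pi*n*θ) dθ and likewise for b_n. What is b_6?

(-6*pi**2 - 1)/(18*pi**3)

b_6 = ∫_{-1}^{1} h(θ) sin(6*pi*θ) dθ.
h is odd and sin(6*pi*θ) is odd, so the integrand is even and b_6 = 2 ∫_0^{1} h(θ) sin(6*pi*θ) dθ.
Integrating by parts three times (tabular method), an antiderivative of (-θ**3 + 2*θ) sin(6*pi*θ) is θ**3*cos(6*pi*θ)/(6*pi) - θ**2*sin(6*pi*θ)/(12*pi**2) - θ*cos(6*pi*θ)/(3*pi) - θ*cos(6*pi*θ)/(36*pi**3) + sin(6*pi*θ)/(216*pi**4) + sin(6*pi*θ)/(18*pi**2); evaluating from 0 to 1: ∫_{0}^{1} (-θ**3 + 2*θ) sin(6*pi*θ) dθ = ((-6*pi**2 - 1)/(36*pi**3)) - (0) = (-6*pi**2 - 1)/(36*pi**3).
Hence b_6 = 2·((-6*pi**2 - 1)/(36*pi**3)) = (-6*pi**2 - 1)/(18*pi**3).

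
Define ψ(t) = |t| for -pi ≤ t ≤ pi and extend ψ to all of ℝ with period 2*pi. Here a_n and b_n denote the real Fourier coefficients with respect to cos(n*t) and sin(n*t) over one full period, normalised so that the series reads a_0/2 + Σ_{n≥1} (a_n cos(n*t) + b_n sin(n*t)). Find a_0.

pi

a_0 = 1/pi ∫_{-pi}^{pi} ψ(t) dt = 1/pi · (pi**2) = pi.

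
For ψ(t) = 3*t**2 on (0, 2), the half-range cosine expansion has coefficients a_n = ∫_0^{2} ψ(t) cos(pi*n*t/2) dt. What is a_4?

a_4 = ∫_0^{2} (3*t**2) cos(2*pi*t) dt.
Integrating by parts twice (tabular method), an antiderivative of (3*t**2) cos(2*pi*t) is 3*t**2*sin(2*pi*t)/(2*pi) + 3*t*cos(2*pi*t)/(2*pi**2) - 3*sin(2*pi*t)/(4*pi**3); evaluating from 0 to 2: ∫_{0}^{2} (3*t**2) cos(2*pi*t) dt = (3/pi**2) - (0) = 3/pi**2.
Hence a_4 = 3/pi**2.

3/pi**2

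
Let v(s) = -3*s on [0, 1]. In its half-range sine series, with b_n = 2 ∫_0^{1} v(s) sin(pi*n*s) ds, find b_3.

-2/pi

b_3 = 2 ∫_0^{1} (-3*s) sin(3*pi*s) ds.
Integrating by parts (boundary term plus one more integral), an antiderivative of (-3*s) sin(3*pi*s) is s*cos(3*pi*s)/pi - sin(3*pi*s)/(3*pi**2); evaluating from 0 to 1: ∫_{0}^{1} (-3*s) sin(3*pi*s) ds = (-1/pi) - (0) = -1/pi.
Hence b_3 = 2·(-1/pi) = -2/pi.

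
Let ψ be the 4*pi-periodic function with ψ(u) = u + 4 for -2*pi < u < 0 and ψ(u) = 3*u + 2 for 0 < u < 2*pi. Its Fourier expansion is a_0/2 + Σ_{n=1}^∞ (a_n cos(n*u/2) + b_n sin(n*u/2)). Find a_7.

a_7 = (1/(2*pi)) ∫_{-2*pi}^{2*pi} ψ(u) cos(7*u/2) du.
Split the integral at the breakpoints.
Integrating by parts (boundary term plus one more integral), an antiderivative of (u + 4) cos(7*u/2) is 2*u*sin(7*u/2)/7 + 8*sin(7*u/2)/7 + 4*cos(7*u/2)/49; evaluating from -2*pi to 0: ∫_{-2*pi}^{0} (u + 4) cos(7*u/2) du = (4/49) - (-4/49) = 8/49.
Integrating by parts (boundary term plus one more integral), an antiderivative of (3*u + 2) cos(7*u/2) is 6*u*sin(7*u/2)/7 + 4*sin(7*u/2)/7 + 12*cos(7*u/2)/49; evaluating from 0 to 2*pi: ∫_{0}^{2*pi} (3*u + 2) cos(7*u/2) du = (-12/49) - (12/49) = -24/49.
Summing the pieces and multiplying by (1/(2*pi)) gives a_7 = -8/(49*pi).

-8/(49*pi)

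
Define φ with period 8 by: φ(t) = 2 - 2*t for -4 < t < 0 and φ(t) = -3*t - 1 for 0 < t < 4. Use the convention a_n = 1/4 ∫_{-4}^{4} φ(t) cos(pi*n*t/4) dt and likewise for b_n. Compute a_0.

-1

a_0 = 1/4 ∫_{-4}^{4} φ(t) dt = 1/4 · (-4) = -1.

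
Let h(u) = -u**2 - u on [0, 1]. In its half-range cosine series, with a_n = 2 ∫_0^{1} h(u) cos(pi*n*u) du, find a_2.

a_2 = 2 ∫_0^{1} (-u**2 - u) cos(2*pi*u) du.
Integrating by parts twice (tabular method), an antiderivative of (-u**2 - u) cos(2*pi*u) is -u**2*sin(2*pi*u)/(2*pi) - u*sin(2*pi*u)/(2*pi) - u*cos(2*pi*u)/(2*pi**2) + sin(2*pi*u)/(4*pi**3) - cos(2*pi*u)/(4*pi**2); evaluating from 0 to 1: ∫_{0}^{1} (-u**2 - u) cos(2*pi*u) du = (-3/(4*pi**2)) - (-1/(4*pi**2)) = -1/(2*pi**2).
Hence a_2 = 2·(-1/(2*pi**2)) = -1/pi**2.

-1/pi**2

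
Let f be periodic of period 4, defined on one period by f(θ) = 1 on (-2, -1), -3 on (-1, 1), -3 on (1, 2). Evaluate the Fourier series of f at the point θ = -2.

At θ = -2 the one-sided limits are f(-2^-) = -3 and f(-2^+) = 1.
By Dirichlet's theorem the series converges to their average, [(-3) + (1)]/2 = -1.

-1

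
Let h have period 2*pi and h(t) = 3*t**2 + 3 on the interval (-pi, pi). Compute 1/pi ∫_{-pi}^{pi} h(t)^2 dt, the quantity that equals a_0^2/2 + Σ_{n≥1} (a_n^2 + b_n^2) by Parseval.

1/pi ∫_{-pi}^{pi} h(t)^2 dt = 1/pi · (18*pi + 12*pi**3 + 18*pi**5/5) = 18 + 12*pi**2 + 18*pi**4/5.

18 + 12*pi**2 + 18*pi**4/5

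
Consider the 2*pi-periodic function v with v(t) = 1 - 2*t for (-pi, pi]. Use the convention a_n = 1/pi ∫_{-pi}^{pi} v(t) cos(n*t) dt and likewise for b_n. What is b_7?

b_7 = 1/pi ∫_{-pi}^{pi} v(t) sin(7*t) dt.
Integrating by parts (boundary term plus one more integral), an antiderivative of (1 - 2*t) sin(7*t) is 2*t*cos(7*t)/7 - 2*sin(7*t)/49 - cos(7*t)/7; evaluating from -pi to pi: ∫_{-pi}^{pi} (1 - 2*t) sin(7*t) dt = (1/7 - 2*pi/7) - (1/7 + 2*pi/7) = -4*pi/7.
Hence b_7 = (1/pi)·(-4*pi/7) = -4/7.

-4/7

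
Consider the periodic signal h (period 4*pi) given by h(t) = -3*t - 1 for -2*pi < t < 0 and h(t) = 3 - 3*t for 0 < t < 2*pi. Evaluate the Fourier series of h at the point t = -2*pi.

1

t = -2*pi differs from t = 2*pi by -1 full period(s), and the series is 4*pi-periodic.
At t = 2*pi the one-sided limits are h(2*pi^-) = 3 - 6*pi and h(2*pi^+) = -1 + 6*pi.
By Dirichlet's theorem the series converges to their average, [(3 - 6*pi) + (-1 + 6*pi)]/2 = 1.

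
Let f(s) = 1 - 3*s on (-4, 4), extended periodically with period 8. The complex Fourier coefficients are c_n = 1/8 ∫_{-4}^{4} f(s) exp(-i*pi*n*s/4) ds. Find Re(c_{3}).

0

Since f is real-valued, Re(c_{3}) = 1/8 ∫_{-4}^{4} f(s) cos(3*pi*s/4) ds = a_{3}/2.
Integrating by parts (boundary term plus one more integral), an antiderivative of (1 - 3*s) cos(3*pi*s/4) is -4*s*sin(3*pi*s/4)/pi + 4*sin(3*pi*s/4)/(3*pi) - 16*cos(3*pi*s/4)/(3*pi**2); evaluating from -4 to 4: ∫_{-4}^{4} (1 - 3*s) cos(3*pi*s/4) ds = (16/(3*pi**2)) - (16/(3*pi**2)) = 0.
Hence Re(c_{3}) = (1/8)·(0) = 0.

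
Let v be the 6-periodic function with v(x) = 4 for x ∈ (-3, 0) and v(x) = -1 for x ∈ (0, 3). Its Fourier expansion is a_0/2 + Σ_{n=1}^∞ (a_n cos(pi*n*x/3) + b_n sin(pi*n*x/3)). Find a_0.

a_0 = 1/3 ∫_{-3}^{3} v(x) dx = 1/3 · (9) = 3.

3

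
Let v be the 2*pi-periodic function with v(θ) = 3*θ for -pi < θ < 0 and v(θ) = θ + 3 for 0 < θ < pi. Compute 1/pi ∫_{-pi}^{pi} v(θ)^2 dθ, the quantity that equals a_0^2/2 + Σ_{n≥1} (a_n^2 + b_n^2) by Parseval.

9 + 3*pi + 10*pi**2/3

1/pi ∫_{-pi}^{pi} v(θ)^2 dθ = 1/pi · (pi*(27 + 9*pi + 10*pi**2)/3) = 9 + 3*pi + 10*pi**2/3.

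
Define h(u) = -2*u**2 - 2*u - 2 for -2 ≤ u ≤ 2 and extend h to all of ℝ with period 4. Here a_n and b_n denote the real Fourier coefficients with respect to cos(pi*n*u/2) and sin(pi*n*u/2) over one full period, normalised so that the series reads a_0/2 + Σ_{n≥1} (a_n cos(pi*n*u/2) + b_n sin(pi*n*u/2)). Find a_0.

-28/3

a_0 = 1/2 ∫_{-2}^{2} h(u) du = 1/2 · (-56/3) = -28/3.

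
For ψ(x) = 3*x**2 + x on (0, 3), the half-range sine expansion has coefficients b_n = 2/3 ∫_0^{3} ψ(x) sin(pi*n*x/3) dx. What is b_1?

b_1 = 2/3 ∫_0^{3} (3*x**2 + x) sin(pi*x/3) dx.
Integrating by parts twice (tabular method), an antiderivative of (3*x**2 + x) sin(pi*x/3) is -9*x**2*cos(pi*x/3)/pi + 54*x*sin(pi*x/3)/pi**2 - 3*x*cos(pi*x/3)/pi + 9*sin(pi*x/3)/pi**2 + 162*cos(pi*x/3)/pi**3; evaluating from 0 to 3: ∫_{0}^{3} (3*x**2 + x) sin(pi*x/3) dx = (-162/pi**3 + 90/pi) - (162/pi**3) = -324/pi**3 + 90/pi.
Hence b_1 = (2/3)·(-324/pi**3 + 90/pi) = -216/pi**3 + 60/pi.

-216/pi**3 + 60/pi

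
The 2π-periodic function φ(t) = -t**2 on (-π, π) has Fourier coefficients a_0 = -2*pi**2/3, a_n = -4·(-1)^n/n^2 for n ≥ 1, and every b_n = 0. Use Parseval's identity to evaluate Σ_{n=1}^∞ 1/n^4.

pi**4/90

Parseval: a_0^2/2 + Σ a_n^2 = (1/π) ∫_{-π}^{π} φ(t)^2 dt = 2*pi**4/5.
Subtract a_0^2/2 = 2*pi**4/9: Σ a_n^2 = 8*pi**4/45.
Since a_n^2 = 16/n^4, Σ 1/n^4 = pi**4/90.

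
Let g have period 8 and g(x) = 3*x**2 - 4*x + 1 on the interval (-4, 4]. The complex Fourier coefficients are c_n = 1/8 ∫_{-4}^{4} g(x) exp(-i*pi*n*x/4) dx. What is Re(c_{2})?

24/pi**2

Since g is real-valued, Re(c_{2}) = 1/8 ∫_{-4}^{4} g(x) cos(pi*x/2) dx = a_{2}/2.
Integrating by parts twice (tabular method), an antiderivative of (3*x**2 - 4*x + 1) cos(pi*x/2) is 6*x**2*sin(pi*x/2)/pi - 8*x*sin(pi*x/2)/pi + 24*x*cos(pi*x/2)/pi**2 - 48*sin(pi*x/2)/pi**3 + 2*sin(pi*x/2)/pi - 16*cos(pi*x/2)/pi**2; evaluating from -4 to 4: ∫_{-4}^{4} (3*x**2 - 4*x + 1) cos(pi*x/2) dx = (80/pi**2) - (-112/pi**2) = 192/pi**2.
Hence Re(c_{2}) = (1/8)·(192/pi**2) = 24/pi**2.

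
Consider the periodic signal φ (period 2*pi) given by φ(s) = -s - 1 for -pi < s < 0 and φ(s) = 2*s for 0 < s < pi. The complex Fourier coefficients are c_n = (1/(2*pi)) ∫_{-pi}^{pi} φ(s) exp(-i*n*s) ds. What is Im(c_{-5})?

Since φ is real-valued, Im(c_{-5}) = -(1/(2*pi)) ∫_{-pi}^{pi} φ(s) sin(-5*s) ds = b_{5}/2.
Split the integral at the breakpoints.
Integrating by parts (boundary term plus one more integral), an antiderivative of (-s - 1) sin(-5*s) is -s*cos(5*s)/5 + sin(5*s)/25 - cos(5*s)/5; evaluating from -pi to 0: ∫_{-pi}^{0} (-s - 1) sin(-5*s) ds = (-1/5) - (1/5 - pi/5) = -2/5 + pi/5.
Integrating by parts (boundary term plus one more integral), an antiderivative of (2*s) sin(-5*s) is 2*s*cos(5*s)/5 - 2*sin(5*s)/25; evaluating from 0 to pi: ∫_{0}^{pi} (2*s) sin(-5*s) ds = (-2*pi/5) - (0) = -2*pi/5.
So ∫_{-pi}^{pi} φ(s) sin(-5*s) ds = -pi/5 - 2/5.
Hence Im(c_{-5}) = (-1/(2*pi))·(-pi/5 - 2/5) = (2 + pi)/(10*pi).

(2 + pi)/(10*pi)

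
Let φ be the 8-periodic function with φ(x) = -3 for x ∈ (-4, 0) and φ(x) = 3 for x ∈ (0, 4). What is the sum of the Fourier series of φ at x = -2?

-3

φ is continuous at x = -2 with value -3, so the series converges to -3 there.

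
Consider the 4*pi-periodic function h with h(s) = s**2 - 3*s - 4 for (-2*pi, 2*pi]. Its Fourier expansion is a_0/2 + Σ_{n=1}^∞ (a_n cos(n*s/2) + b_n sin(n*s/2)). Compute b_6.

2

b_6 = (1/(2*pi)) ∫_{-2*pi}^{2*pi} h(s) sin(3*s) ds.
Integrating by parts twice (tabular method), an antiderivative of (s**2 - 3*s - 4) sin(3*s) is -s**2*cos(3*s)/3 + 2*s*sin(3*s)/9 + s*cos(3*s) - sin(3*s)/3 + 38*cos(3*s)/27; evaluating from -2*pi to 2*pi: ∫_{-2*pi}^{2*pi} (s**2 - 3*s - 4) sin(3*s) ds = (-4*pi**2/3 + 38/27 + 2*pi) - (-4*pi**2/3 - 2*pi + 38/27) = 4*pi.
Hence b_6 = (1/(2*pi))·(4*pi) = 2.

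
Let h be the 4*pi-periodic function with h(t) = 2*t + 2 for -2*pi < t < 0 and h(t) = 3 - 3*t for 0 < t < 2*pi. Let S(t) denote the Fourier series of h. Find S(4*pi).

5/2

t = 4*pi differs from t = 0 by 1 full period(s), and the series is 4*pi-periodic.
At t = 0 the one-sided limits are h(0^-) = 2 and h(0^+) = 3.
By Dirichlet's theorem the series converges to their average, [(2) + (3)]/2 = 5/2.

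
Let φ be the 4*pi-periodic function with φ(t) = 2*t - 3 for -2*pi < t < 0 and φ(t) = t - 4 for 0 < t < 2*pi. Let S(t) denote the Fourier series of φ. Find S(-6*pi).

t = -6*pi differs from t = -2*pi by -1 full period(s), and the series is 4*pi-periodic.
At t = -2*pi the one-sided limits are φ(-2*pi^-) = -4 + 2*pi and φ(-2*pi^+) = -4*pi - 3.
By Dirichlet's theorem the series converges to their average, [(-4 + 2*pi) + (-4*pi - 3)]/2 = -7/2 - pi.

-7/2 - pi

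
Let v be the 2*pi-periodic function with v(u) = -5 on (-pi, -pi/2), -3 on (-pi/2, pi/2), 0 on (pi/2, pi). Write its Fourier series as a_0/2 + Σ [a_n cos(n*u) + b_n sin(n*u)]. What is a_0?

-11/2

a_0 = 1/pi ∫_{-pi}^{pi} v(u) du = 1/pi · (-11*pi/2) = -11/2.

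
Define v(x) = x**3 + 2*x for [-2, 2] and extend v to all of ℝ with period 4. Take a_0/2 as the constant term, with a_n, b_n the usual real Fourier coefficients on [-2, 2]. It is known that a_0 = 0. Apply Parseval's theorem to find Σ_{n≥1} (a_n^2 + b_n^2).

5728/105

Parseval: a_0^2/2 + Σ_{n≥1} (a_n^2+b_n^2) = 1/2 ∫_{-2}^{2} v(x)^2 dx = 5728/105.
Subtract a_0^2/2 = 0: Σ (a_n^2+b_n^2) = 5728/105.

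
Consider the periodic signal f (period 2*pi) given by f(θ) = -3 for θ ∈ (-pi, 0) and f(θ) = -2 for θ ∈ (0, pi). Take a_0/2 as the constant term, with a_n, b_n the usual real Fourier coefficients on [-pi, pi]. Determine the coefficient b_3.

b_3 = 1/pi ∫_{-pi}^{pi} f(θ) sin(3*θ) dθ.
Split the integral at the breakpoints.
Directly, an antiderivative of (-3) sin(3*θ) is cos(3*θ); evaluating from -pi to 0: ∫_{-pi}^{0} (-3) sin(3*θ) dθ = (1) - (-1) = 2.
Directly, an antiderivative of (-2) sin(3*θ) is 2*cos(3*θ)/3; evaluating from 0 to pi: ∫_{0}^{pi} (-2) sin(3*θ) dθ = (-2/3) - (2/3) = -4/3.
Summing the pieces and multiplying by (1/pi) gives b_3 = 2/(3*pi).

2/(3*pi)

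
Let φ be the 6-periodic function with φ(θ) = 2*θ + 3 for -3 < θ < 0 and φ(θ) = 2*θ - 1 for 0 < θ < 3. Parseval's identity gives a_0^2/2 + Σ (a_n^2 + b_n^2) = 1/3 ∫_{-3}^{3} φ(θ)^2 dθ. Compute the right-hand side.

10

1/3 ∫_{-3}^{3} φ(θ)^2 dθ = 1/3 · (30) = 10.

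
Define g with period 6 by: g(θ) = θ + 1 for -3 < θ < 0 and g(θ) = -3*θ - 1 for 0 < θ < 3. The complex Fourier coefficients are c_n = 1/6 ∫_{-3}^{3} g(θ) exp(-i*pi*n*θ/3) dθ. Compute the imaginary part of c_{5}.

Since g is real-valued, Im(c_{5}) = -1/6 ∫_{-3}^{3} g(θ) sin(5*pi*θ/3) dθ = -b_{5}/2.
Split the integral at the breakpoints.
Integrating by parts (boundary term plus one more integral), an antiderivative of (θ + 1) sin(5*pi*θ/3) is -3*θ*cos(5*pi*θ/3)/(5*pi) + 9*sin(5*pi*θ/3)/(25*pi**2) - 3*cos(5*pi*θ/3)/(5*pi); evaluating from -3 to 0: ∫_{-3}^{0} (θ + 1) sin(5*pi*θ/3) dθ = (-3/(5*pi)) - (-6/(5*pi)) = 3/(5*pi).
Integrating by parts (boundary term plus one more integral), an antiderivative of (-3*θ - 1) sin(5*pi*θ/3) is 9*θ*cos(5*pi*θ/3)/(5*pi) - 27*sin(5*pi*θ/3)/(25*pi**2) + 3*cos(5*pi*θ/3)/(5*pi); evaluating from 0 to 3: ∫_{0}^{3} (-3*θ - 1) sin(5*pi*θ/3) dθ = (-6/pi) - (3/(5*pi)) = -33/(5*pi).
So ∫_{-3}^{3} g(θ) sin(5*pi*θ/3) dθ = -6/pi.
Hence Im(c_{5}) = (-1/6)·(-6/pi) = 1/pi.

1/pi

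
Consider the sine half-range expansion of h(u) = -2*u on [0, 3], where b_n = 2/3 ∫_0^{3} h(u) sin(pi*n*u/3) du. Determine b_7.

b_7 = 2/3 ∫_0^{3} (-2*u) sin(7*pi*u/3) du.
Integrating by parts (boundary term plus one more integral), an antiderivative of (-2*u) sin(7*pi*u/3) is 6*u*cos(7*pi*u/3)/(7*pi) - 18*sin(7*pi*u/3)/(49*pi**2); evaluating from 0 to 3: ∫_{0}^{3} (-2*u) sin(7*pi*u/3) du = (-18/(7*pi)) - (0) = -18/(7*pi).
Hence b_7 = (2/3)·(-18/(7*pi)) = -12/(7*pi).

-12/(7*pi)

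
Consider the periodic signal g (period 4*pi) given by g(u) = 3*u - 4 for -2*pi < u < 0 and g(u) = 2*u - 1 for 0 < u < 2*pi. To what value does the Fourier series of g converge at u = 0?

At u = 0 the one-sided limits are g(0^-) = -4 and g(0^+) = -1.
By Dirichlet's theorem the series converges to their average, [(-4) + (-1)]/2 = -5/2.

-5/2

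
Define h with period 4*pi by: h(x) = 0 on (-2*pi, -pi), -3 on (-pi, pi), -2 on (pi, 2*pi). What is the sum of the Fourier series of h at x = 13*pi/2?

x = 13*pi/2 differs from x = -3*pi/2 by 2 full period(s), and the series is 4*pi-periodic.
h is continuous at x = -3*pi/2 with value 0, so the series converges to 0 there.

0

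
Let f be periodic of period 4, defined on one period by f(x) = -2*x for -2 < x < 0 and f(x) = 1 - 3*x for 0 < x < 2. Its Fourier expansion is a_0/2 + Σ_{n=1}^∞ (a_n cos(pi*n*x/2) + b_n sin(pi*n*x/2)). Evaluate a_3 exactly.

4/(9*pi**2)

a_3 = 1/2 ∫_{-2}^{2} f(x) cos(3*pi*x/2) dx.
Split the integral at the breakpoints.
Integrating by parts (boundary term plus one more integral), an antiderivative of (-2*x) cos(3*pi*x/2) is -4*x*sin(3*pi*x/2)/(3*pi) - 8*cos(3*pi*x/2)/(9*pi**2); evaluating from -2 to 0: ∫_{-2}^{0} (-2*x) cos(3*pi*x/2) dx = (-8/(9*pi**2)) - (8/(9*pi**2)) = -16/(9*pi**2).
Integrating by parts (boundary term plus one more integral), an antiderivative of (1 - 3*x) cos(3*pi*x/2) is -2*x*sin(3*pi*x/2)/pi + 2*sin(3*pi*x/2)/(3*pi) - 4*cos(3*pi*x/2)/(3*pi**2); evaluating from 0 to 2: ∫_{0}^{2} (1 - 3*x) cos(3*pi*x/2) dx = (4/(3*pi**2)) - (-4/(3*pi**2)) = 8/(3*pi**2).
Summing the pieces and multiplying by (1/2) gives a_3 = 4/(9*pi**2).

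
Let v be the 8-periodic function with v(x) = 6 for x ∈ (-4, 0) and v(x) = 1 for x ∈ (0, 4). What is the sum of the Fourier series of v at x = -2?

v is continuous at x = -2 with value 6, so the series converges to 6 there.

6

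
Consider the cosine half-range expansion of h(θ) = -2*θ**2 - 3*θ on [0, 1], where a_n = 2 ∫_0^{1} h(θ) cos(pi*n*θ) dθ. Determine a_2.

a_2 = 2 ∫_0^{1} (-2*θ**2 - 3*θ) cos(2*pi*θ) dθ.
Integrating by parts twice (tabular method), an antiderivative of (-2*θ**2 - 3*θ) cos(2*pi*θ) is -θ**2*sin(2*pi*θ)/pi - 3*θ*sin(2*pi*θ)/(2*pi) - θ*cos(2*pi*θ)/pi**2 + sin(2*pi*θ)/(2*pi**3) - 3*cos(2*pi*θ)/(4*pi**2); evaluating from 0 to 1: ∫_{0}^{1} (-2*θ**2 - 3*θ) cos(2*pi*θ) dθ = (-7/(4*pi**2)) - (-3/(4*pi**2)) = -1/pi**2.
Hence a_2 = 2·(-1/pi**2) = -2/pi**2.

-2/pi**2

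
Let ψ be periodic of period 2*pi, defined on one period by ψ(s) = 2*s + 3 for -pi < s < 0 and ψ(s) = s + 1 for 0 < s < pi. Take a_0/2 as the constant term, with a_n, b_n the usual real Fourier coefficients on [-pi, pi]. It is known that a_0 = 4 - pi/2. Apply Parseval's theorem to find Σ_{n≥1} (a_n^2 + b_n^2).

-3*pi + 2 + 37*pi**2/24

Parseval: a_0^2/2 + Σ_{n≥1} (a_n^2+b_n^2) = 1/pi ∫_{-pi}^{pi} ψ(s)^2 ds = -5*pi + 10 + 5*pi**2/3.
Subtract a_0^2/2 = (8 - pi)**2/8: Σ (a_n^2+b_n^2) = -3*pi + 2 + 37*pi**2/24.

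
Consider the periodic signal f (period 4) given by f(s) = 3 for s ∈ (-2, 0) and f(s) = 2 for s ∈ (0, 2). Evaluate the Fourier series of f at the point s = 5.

2

s = 5 differs from s = 1 by 1 full period(s), and the series is 4-periodic.
f is continuous at s = 1 with value 2, so the series converges to 2 there.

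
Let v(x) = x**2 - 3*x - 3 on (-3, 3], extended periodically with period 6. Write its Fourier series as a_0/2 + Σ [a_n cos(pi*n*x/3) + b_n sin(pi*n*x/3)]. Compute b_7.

b_7 = 1/3 ∫_{-3}^{3} v(x) sin(7*pi*x/3) dx.
Integrating by parts twice (tabular method), an antiderivative of (x**2 - 3*x - 3) sin(7*pi*x/3) is -3*x**2*cos(7*pi*x/3)/(7*pi) + 18*x*sin(7*pi*x/3)/(49*pi**2) + 9*x*cos(7*pi*x/3)/(7*pi) - 27*sin(7*pi*x/3)/(49*pi**2) + 54*cos(7*pi*x/3)/(343*pi**3) + 9*cos(7*pi*x/3)/(7*pi); evaluating from -3 to 3: ∫_{-3}^{3} (x**2 - 3*x - 3) sin(7*pi*x/3) dx = (9*(-49*pi**2 - 6)/(343*pi**3)) - (9*(-6 + 245*pi**2)/(343*pi**3)) = -54/(7*pi).
Hence b_7 = (1/3)·(-54/(7*pi)) = -18/(7*pi).

-18/(7*pi)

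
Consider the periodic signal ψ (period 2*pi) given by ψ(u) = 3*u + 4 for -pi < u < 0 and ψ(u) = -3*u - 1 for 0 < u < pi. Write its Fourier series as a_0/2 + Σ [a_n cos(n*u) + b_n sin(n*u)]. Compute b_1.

-10/pi

b_1 = 1/pi ∫_{-pi}^{pi} ψ(u) sin(u) du.
Split the integral at the breakpoints.
Integrating by parts (boundary term plus one more integral), an antiderivative of (3*u + 4) sin(u) is -3*u*cos(u) + 3*sin(u) - 4*cos(u); evaluating from -pi to 0: ∫_{-pi}^{0} (3*u + 4) sin(u) du = (-4) - (4 - 3*pi) = -8 + 3*pi.
Integrating by parts (boundary term plus one more integral), an antiderivative of (-3*u - 1) sin(u) is 3*u*cos(u) - 3*sin(u) + cos(u); evaluating from 0 to pi: ∫_{0}^{pi} (-3*u - 1) sin(u) du = (-3*pi - 1) - (1) = -3*pi - 2.
Summing the pieces and multiplying by (1/pi) gives b_1 = -10/pi.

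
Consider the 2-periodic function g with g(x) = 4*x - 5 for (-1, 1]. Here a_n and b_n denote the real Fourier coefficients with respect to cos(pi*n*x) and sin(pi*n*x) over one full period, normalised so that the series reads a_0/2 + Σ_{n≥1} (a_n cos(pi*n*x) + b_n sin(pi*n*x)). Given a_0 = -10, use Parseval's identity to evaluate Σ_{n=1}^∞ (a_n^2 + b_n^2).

Parseval: a_0^2/2 + Σ_{n≥1} (a_n^2+b_n^2) = ∫_{-1}^{1} g(x)^2 dx = 182/3.
Subtract a_0^2/2 = 50: Σ (a_n^2+b_n^2) = 32/3.

32/3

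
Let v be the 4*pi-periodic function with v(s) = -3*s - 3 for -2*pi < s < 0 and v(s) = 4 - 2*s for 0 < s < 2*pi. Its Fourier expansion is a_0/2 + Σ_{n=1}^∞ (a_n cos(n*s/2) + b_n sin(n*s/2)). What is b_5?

b_5 = (1/(2*pi)) ∫_{-2*pi}^{2*pi} v(s) sin(5*s/2) ds.
Split the integral at the breakpoints.
Integrating by parts (boundary term plus one more integral), an antiderivative of (-3*s - 3) sin(5*s/2) is 6*s*cos(5*s/2)/5 - 12*sin(5*s/2)/25 + 6*cos(5*s/2)/5; evaluating from -2*pi to 0: ∫_{-2*pi}^{0} (-3*s - 3) sin(5*s/2) ds = (6/5) - (-6/5 + 12*pi/5) = 12/5 - 12*pi/5.
Integrating by parts (boundary term plus one more integral), an antiderivative of (4 - 2*s) sin(5*s/2) is 4*s*cos(5*s/2)/5 - 8*sin(5*s/2)/25 - 8*cos(5*s/2)/5; evaluating from 0 to 2*pi: ∫_{0}^{2*pi} (4 - 2*s) sin(5*s/2) ds = (8/5 - 8*pi/5) - (-8/5) = 16/5 - 8*pi/5.
Summing the pieces and multiplying by (1/(2*pi)) gives b_5 = -2 + 14/(5*pi).

-2 + 14/(5*pi)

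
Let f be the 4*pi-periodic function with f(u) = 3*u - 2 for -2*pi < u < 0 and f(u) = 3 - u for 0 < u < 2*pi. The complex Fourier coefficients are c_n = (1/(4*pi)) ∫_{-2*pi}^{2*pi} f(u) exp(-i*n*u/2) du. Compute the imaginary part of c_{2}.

Since f is real-valued, Im(c_{2}) = -(1/(4*pi)) ∫_{-2*pi}^{2*pi} f(u) sin(u) du = -b_{2}/2.
Split the integral at the breakpoints.
Integrating by parts (boundary term plus one more integral), an antiderivative of (3*u - 2) sin(u) is -3*u*cos(u) + 3*sin(u) + 2*cos(u); evaluating from -2*pi to 0: ∫_{-2*pi}^{0} (3*u - 2) sin(u) du = (2) - (2 + 6*pi) = -6*pi.
Integrating by parts (boundary term plus one more integral), an antiderivative of (3 - u) sin(u) is u*cos(u) - sin(u) - 3*cos(u); evaluating from 0 to 2*pi: ∫_{0}^{2*pi} (3 - u) sin(u) du = (-3 + 2*pi) - (-3) = 2*pi.
So ∫_{-2*pi}^{2*pi} f(u) sin(u) du = -4*pi.
Hence Im(c_{2}) = (-1/(4*pi))·(-4*pi) = 1.

1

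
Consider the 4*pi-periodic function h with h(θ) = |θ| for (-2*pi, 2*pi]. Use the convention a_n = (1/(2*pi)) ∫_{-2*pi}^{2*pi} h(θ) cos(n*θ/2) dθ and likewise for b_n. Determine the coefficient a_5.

-8/(25*pi)

a_5 = (1/(2*pi)) ∫_{-2*pi}^{2*pi} h(θ) cos(5*θ/2) dθ.
h is even and cos(5*θ/2) is even, so the integrand is even and a_5 = 1/pi ∫_0^{2*pi} h(θ) cos(5*θ/2) dθ.
Integrating by parts (boundary term plus one more integral), an antiderivative of (θ) cos(5*θ/2) is 2*θ*sin(5*θ/2)/5 + 4*cos(5*θ/2)/25; evaluating from 0 to 2*pi: ∫_{0}^{2*pi} (θ) cos(5*θ/2) dθ = (-4/25) - (4/25) = -8/25.
Hence a_5 = (1/pi)·(-8/25) = -8/(25*pi).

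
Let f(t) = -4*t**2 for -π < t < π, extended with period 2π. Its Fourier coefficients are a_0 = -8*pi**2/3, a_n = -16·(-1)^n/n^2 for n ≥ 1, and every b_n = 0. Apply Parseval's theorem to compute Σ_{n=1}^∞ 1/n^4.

Parseval: a_0^2/2 + Σ a_n^2 = (1/π) ∫_{-π}^{π} f(t)^2 dt = 32*pi**4/5.
Subtract a_0^2/2 = 32*pi**4/9: Σ a_n^2 = 128*pi**4/45.
Since a_n^2 = 256/n^4, Σ 1/n^4 = pi**4/90.

pi**4/90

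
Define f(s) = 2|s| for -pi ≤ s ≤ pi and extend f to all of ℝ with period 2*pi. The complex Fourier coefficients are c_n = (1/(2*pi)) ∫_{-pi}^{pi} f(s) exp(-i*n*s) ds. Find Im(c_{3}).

0

Since f is real-valued, Im(c_{3}) = -(1/(2*pi)) ∫_{-pi}^{pi} f(s) sin(3*s) ds = -b_{3}/2.
(f is even, so the integrand is odd over a symmetric interval and the integral vanishes.)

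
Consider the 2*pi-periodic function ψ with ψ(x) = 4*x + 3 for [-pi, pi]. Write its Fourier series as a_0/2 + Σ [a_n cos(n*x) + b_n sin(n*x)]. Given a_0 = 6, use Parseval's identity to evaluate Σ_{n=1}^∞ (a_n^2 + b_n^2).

32*pi**2/3

Parseval: a_0^2/2 + Σ_{n≥1} (a_n^2+b_n^2) = 1/pi ∫_{-pi}^{pi} ψ(x)^2 dx = 18 + 32*pi**2/3.
Subtract a_0^2/2 = 18: Σ (a_n^2+b_n^2) = 32*pi**2/3.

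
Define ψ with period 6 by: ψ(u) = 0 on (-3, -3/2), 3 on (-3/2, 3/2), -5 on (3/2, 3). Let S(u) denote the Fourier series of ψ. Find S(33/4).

-5

u = 33/4 differs from u = 9/4 by 1 full period(s), and the series is 6-periodic.
ψ is continuous at u = 9/4 with value -5, so the series converges to -5 there.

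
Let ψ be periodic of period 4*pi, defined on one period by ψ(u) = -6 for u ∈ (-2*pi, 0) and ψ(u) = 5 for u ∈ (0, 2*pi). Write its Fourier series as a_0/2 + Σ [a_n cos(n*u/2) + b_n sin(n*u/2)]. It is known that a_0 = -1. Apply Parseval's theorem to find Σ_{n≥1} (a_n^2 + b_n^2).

121/2

Parseval: a_0^2/2 + Σ_{n≥1} (a_n^2+b_n^2) = (1/(2*pi)) ∫_{-2*pi}^{2*pi} ψ(u)^2 du = 61.
Subtract a_0^2/2 = 1/2: Σ (a_n^2+b_n^2) = 121/2.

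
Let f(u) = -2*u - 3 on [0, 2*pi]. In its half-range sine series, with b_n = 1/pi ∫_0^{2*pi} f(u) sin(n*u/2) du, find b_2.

b_2 = 1/pi ∫_0^{2*pi} (-2*u - 3) sin(u) du.
Integrating by parts (boundary term plus one more integral), an antiderivative of (-2*u - 3) sin(u) is 2*u*cos(u) - 2*sin(u) + 3*cos(u); evaluating from 0 to 2*pi: ∫_{0}^{2*pi} (-2*u - 3) sin(u) du = (3 + 4*pi) - (3) = 4*pi.
Hence b_2 = (1/pi)·(4*pi) = 4.

4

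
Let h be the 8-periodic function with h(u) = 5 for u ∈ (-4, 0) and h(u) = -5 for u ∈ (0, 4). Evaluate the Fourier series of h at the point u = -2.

h is continuous at u = -2 with value 5, so the series converges to 5 there.

5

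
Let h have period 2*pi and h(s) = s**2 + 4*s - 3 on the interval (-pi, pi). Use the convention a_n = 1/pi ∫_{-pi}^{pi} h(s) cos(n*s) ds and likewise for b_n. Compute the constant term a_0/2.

a_0 = 1/pi ∫_{-pi}^{pi} h(s) ds = 1/pi · (2*pi*(-9 + pi**2)/3) = -6 + 2*pi**2/3.
So the constant term a_0/2 = -3 + pi**2/3.

-3 + pi**2/3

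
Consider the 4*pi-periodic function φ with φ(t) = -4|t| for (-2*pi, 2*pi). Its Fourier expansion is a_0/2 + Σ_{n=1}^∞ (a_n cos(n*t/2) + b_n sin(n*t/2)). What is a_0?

-8*pi

a_0 = (1/(2*pi)) ∫_{-2*pi}^{2*pi} φ(t) dt = (1/(2*pi)) · (-16*pi**2) = -8*pi.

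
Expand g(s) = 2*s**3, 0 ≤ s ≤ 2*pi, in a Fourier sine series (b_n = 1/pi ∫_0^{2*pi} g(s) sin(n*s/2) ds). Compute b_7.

b_7 = 1/pi ∫_0^{2*pi} (2*s**3) sin(7*s/2) ds.
Integrating by parts three times (tabular method), an antiderivative of (2*s**3) sin(7*s/2) is -4*s**3*cos(7*s/2)/7 + 24*s**2*sin(7*s/2)/49 + 96*s*cos(7*s/2)/343 - 192*sin(7*s/2)/2401; evaluating from 0 to 2*pi: ∫_{0}^{2*pi} (2*s**3) sin(7*s/2) ds = (32*pi*(-6 + 49*pi**2)/343) - (0) = 32*pi*(-6 + 49*pi**2)/343.
Hence b_7 = (1/pi)·(32*pi*(-6 + 49*pi**2)/343) = -192/343 + 32*pi**2/7.

-192/343 + 32*pi**2/7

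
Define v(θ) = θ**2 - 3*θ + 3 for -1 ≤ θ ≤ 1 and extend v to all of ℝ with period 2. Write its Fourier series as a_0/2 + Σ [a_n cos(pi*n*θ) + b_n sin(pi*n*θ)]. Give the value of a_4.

a_4 = ∫_{-1}^{1} v(θ) cos(4*pi*θ) dθ.
Integrating by parts twice (tabular method), an antiderivative of (θ**2 - 3*θ + 3) cos(4*pi*θ) is θ**2*sin(4*pi*θ)/(4*pi) - 3*θ*sin(4*pi*θ)/(4*pi) + θ*cos(4*pi*θ)/(8*pi**2) - sin(4*pi*θ)/(32*pi**3) + 3*sin(4*pi*θ)/(4*pi) - 3*cos(4*pi*θ)/(16*pi**2); evaluating from -1 to 1: ∫_{-1}^{1} (θ**2 - 3*θ + 3) cos(4*pi*θ) dθ = (-1/(16*pi**2)) - (-5/(16*pi**2)) = 1/(4*pi**2).
Hence a_4 = 1/(4*pi**2).

1/(4*pi**2)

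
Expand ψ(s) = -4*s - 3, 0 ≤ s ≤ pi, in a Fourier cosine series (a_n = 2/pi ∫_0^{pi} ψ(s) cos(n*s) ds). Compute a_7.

16/(49*pi)

a_7 = 2/pi ∫_0^{pi} (-4*s - 3) cos(7*s) ds.
Integrating by parts (boundary term plus one more integral), an antiderivative of (-4*s - 3) cos(7*s) is -4*s*sin(7*s)/7 - 3*sin(7*s)/7 - 4*cos(7*s)/49; evaluating from 0 to pi: ∫_{0}^{pi} (-4*s - 3) cos(7*s) ds = (4/49) - (-4/49) = 8/49.
Hence a_7 = (2/pi)·(8/49) = 16/(49*pi).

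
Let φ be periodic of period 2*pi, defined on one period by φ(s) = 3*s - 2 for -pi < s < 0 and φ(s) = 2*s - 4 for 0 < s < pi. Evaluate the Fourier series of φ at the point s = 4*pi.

-3

s = 4*pi differs from s = 0 by 2 full period(s), and the series is 2*pi-periodic.
At s = 0 the one-sided limits are φ(0^-) = -2 and φ(0^+) = -4.
By Dirichlet's theorem the series converges to their average, [(-2) + (-4)]/2 = -3.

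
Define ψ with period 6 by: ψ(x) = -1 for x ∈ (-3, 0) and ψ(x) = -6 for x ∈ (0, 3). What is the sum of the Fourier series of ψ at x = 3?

x = 3 differs from x = -3 by 1 full period(s), and the series is 6-periodic.
At x = -3 the one-sided limits are ψ(-3^-) = -6 and ψ(-3^+) = -1.
By Dirichlet's theorem the series converges to their average, [(-6) + (-1)]/2 = -7/2.

-7/2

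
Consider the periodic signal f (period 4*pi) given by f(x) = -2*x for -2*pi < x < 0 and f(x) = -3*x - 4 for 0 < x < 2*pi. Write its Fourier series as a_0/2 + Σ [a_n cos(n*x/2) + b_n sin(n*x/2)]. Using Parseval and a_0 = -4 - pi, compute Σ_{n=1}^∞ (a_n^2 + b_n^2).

8 + 20*pi + 101*pi**2/6

Parseval: a_0^2/2 + Σ_{n≥1} (a_n^2+b_n^2) = (1/(2*pi)) ∫_{-2*pi}^{2*pi} f(x)^2 dx = 16 + 24*pi + 52*pi**2/3.
Subtract a_0^2/2 = (pi + 4)**2/2: Σ (a_n^2+b_n^2) = 8 + 20*pi + 101*pi**2/6.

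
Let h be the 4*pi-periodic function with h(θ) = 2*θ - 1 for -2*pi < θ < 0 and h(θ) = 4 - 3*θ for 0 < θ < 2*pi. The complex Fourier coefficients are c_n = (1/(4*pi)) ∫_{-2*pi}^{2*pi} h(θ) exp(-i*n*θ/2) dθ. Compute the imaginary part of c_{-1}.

Since h is real-valued, Im(c_{-1}) = -(1/(4*pi)) ∫_{-2*pi}^{2*pi} h(θ) sin(-θ/2) dθ = b_{1}/2.
Split the integral at the breakpoints.
Integrating by parts (boundary term plus one more integral), an antiderivative of (2*θ - 1) sin(-θ/2) is 4*θ*cos(θ/2) - 8*sin(θ/2) - 2*cos(θ/2); evaluating from -2*pi to 0: ∫_{-2*pi}^{0} (2*θ - 1) sin(-θ/2) dθ = (-2) - (2 + 8*pi) = -8*pi - 4.
Integrating by parts (boundary term plus one more integral), an antiderivative of (4 - 3*θ) sin(-θ/2) is -6*θ*cos(θ/2) + 12*sin(θ/2) + 8*cos(θ/2); evaluating from 0 to 2*pi: ∫_{0}^{2*pi} (4 - 3*θ) sin(-θ/2) dθ = (-8 + 12*pi) - (8) = -16 + 12*pi.
So ∫_{-2*pi}^{2*pi} h(θ) sin(-θ/2) dθ = -20 + 4*pi.
Hence Im(c_{-1}) = (-1/(4*pi))·(-20 + 4*pi) = (5 - pi)/pi.

(5 - pi)/pi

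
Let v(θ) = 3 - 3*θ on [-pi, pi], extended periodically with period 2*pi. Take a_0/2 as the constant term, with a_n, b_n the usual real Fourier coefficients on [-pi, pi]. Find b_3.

b_3 = 1/pi ∫_{-pi}^{pi} v(θ) sin(3*θ) dθ.
Integrating by parts (boundary term plus one more integral), an antiderivative of (3 - 3*θ) sin(3*θ) is θ*cos(3*θ) - sin(3*θ)/3 - cos(3*θ); evaluating from -pi to pi: ∫_{-pi}^{pi} (3 - 3*θ) sin(3*θ) dθ = (1 - pi) - (1 + pi) = -2*pi.
Hence b_3 = (1/pi)·(-2*pi) = -2.

-2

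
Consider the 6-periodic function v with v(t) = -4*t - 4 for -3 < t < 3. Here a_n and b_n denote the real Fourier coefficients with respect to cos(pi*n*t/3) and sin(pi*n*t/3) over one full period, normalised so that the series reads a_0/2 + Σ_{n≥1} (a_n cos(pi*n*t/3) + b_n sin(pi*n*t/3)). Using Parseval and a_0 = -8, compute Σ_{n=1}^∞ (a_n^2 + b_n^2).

96

Parseval: a_0^2/2 + Σ_{n≥1} (a_n^2+b_n^2) = 1/3 ∫_{-3}^{3} v(t)^2 dt = 128.
Subtract a_0^2/2 = 32: Σ (a_n^2+b_n^2) = 96.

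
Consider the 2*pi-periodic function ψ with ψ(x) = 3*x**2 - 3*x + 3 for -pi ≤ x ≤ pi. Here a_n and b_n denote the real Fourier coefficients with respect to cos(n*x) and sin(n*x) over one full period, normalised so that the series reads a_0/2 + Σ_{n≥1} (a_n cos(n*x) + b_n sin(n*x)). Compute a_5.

-12/25

a_5 = 1/pi ∫_{-pi}^{pi} ψ(x) cos(5*x) dx.
Integrating by parts twice (tabular method), an antiderivative of (3*x**2 - 3*x + 3) cos(5*x) is 3*x**2*sin(5*x)/5 - 3*x*sin(5*x)/5 + 6*x*cos(5*x)/25 + 69*sin(5*x)/125 - 3*cos(5*x)/25; evaluating from -pi to pi: ∫_{-pi}^{pi} (3*x**2 - 3*x + 3) cos(5*x) dx = (3/25 - 6*pi/25) - (3/25 + 6*pi/25) = -12*pi/25.
Hence a_5 = (1/pi)·(-12*pi/25) = -12/25.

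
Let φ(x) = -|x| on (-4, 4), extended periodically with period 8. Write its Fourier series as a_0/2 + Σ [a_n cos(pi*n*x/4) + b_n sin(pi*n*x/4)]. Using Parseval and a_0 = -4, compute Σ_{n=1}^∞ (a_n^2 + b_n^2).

8/3

Parseval: a_0^2/2 + Σ_{n≥1} (a_n^2+b_n^2) = 1/4 ∫_{-4}^{4} φ(x)^2 dx = 32/3.
Subtract a_0^2/2 = 8: Σ (a_n^2+b_n^2) = 8/3.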